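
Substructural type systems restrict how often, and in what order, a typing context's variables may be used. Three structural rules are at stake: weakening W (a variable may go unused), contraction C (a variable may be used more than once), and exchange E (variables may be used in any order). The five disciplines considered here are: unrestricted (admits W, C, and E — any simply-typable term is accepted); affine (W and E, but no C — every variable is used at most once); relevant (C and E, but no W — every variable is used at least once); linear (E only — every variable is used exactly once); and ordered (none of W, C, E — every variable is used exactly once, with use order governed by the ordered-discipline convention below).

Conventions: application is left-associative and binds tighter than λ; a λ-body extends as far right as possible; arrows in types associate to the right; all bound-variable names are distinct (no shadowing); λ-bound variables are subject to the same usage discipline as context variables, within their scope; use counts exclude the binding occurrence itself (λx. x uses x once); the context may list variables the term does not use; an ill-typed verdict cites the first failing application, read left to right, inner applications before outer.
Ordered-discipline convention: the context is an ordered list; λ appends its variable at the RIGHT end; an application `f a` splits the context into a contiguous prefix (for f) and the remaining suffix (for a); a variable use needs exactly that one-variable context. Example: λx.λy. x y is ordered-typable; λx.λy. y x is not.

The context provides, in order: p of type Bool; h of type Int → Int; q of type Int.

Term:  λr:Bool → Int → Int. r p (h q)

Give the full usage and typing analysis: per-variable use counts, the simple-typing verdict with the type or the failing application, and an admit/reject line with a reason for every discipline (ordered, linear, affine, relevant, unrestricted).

use counts: p: 1; h: 1; q: 1; r (λ-bound): 1
uses in reading order: r, p, h, q
typing: ✓ — (Bool → Int → Int) → Int
ordered: ✗ — no ordered split (uses run r, p, h, q)
linear: ✓ — single use per variable (p, h, q, r)
affine: ✓ — at most one use each (p, h, q, r)
relevant: ✓ — none of p, h, q, r goes unused
unrestricted: ✓ — well-typed at (Bool → Int → Int) → Int; no restrictions here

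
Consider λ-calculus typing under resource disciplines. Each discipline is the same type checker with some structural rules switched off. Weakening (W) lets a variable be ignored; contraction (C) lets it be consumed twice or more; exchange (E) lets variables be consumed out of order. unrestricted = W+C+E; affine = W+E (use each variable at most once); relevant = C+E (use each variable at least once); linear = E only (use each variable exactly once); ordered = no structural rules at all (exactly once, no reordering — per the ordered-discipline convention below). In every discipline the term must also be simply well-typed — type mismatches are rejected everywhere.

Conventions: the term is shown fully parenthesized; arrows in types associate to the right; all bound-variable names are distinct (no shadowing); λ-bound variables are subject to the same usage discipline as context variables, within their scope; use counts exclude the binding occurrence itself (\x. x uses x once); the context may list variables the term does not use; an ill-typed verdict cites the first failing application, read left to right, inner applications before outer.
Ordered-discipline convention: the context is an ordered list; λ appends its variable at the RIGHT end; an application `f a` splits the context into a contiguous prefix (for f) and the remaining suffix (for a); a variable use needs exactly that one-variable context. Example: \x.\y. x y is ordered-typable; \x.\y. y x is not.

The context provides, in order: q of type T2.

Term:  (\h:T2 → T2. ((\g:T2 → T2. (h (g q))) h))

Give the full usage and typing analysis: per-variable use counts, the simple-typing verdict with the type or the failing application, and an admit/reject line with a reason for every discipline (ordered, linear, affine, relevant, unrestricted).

counts: q=1, h (λ-bound)=2, g (λ-bound)=1
uses in reading order: h, g, q, h
typing: well-typed — term : (T2 → T2) → T2
ordered: ✗ — needs contraction — h ×2
linear: ✗ — needs contraction — h ×2
affine: ✗ — needs contraction — h ×2
relevant: ✓ — none of q, h, g goes unused
unrestricted: ✓ — well-typed at (T2 → T2) → T2; no restrictions here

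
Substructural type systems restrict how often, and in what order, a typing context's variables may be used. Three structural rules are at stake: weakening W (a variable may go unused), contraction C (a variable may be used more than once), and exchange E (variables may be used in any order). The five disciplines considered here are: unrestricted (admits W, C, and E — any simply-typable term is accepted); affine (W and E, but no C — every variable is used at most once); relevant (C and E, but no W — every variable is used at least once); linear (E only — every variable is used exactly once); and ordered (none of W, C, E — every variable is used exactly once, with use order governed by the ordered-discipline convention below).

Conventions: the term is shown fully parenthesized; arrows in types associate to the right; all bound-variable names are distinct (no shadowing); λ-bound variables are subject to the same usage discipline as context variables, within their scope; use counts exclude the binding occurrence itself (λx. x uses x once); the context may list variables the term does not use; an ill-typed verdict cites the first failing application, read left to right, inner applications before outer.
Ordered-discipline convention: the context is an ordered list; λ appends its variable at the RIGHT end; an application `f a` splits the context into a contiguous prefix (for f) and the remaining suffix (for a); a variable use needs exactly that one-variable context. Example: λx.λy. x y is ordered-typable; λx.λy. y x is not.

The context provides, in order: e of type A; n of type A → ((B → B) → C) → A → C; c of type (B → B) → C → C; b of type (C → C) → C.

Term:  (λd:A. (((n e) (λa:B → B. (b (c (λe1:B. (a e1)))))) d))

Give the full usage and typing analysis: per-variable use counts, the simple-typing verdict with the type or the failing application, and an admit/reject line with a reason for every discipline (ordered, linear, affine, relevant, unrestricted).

counts: e: 1×, n: 1×, c: 1×, b: 1×, d [bound]: 1×, a [bound]: 1×, e1 [bound]: 1×
uses in reading order: n, e, b, c, a, e1, d
typing: well-typed at A → C
ordered: ✗, no ordered split (uses run n, e, b, c, a, e1, d)
linear: ✓, each of e, n, c, b, d, a, e1 used exactly once
affine: ✓, at most one use each (e, n, c, b, d, a, e1)
relevant: ✓, at least one use each (e, n, c, b, d, a, e1)
unrestricted: ✓, typability at A → C is all that's needed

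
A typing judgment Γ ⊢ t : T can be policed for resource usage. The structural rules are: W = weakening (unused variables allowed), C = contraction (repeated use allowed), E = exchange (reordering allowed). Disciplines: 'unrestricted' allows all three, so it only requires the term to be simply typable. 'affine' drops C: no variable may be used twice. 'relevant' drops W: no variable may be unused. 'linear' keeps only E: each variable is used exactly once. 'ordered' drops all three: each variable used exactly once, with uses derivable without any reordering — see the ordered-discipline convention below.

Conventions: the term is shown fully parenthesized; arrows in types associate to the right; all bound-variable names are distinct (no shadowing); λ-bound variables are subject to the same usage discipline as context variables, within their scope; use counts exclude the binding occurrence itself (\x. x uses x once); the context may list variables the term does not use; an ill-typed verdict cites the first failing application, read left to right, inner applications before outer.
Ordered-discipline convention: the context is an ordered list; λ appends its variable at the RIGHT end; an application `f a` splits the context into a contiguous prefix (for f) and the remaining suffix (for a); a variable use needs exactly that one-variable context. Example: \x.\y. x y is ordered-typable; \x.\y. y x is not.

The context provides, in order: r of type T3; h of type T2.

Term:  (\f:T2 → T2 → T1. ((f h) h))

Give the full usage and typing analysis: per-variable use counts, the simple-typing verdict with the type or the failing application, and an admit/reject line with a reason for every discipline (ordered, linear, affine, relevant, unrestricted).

counts: r: 0×, h: 2×, f (λ-bound): 1×
use order (left to right): f, h, h
typing: the term checks, with type (T2 → T2 → T1) → T1
ordered ✗ (uses contraction: h ×2; r left unused)
linear ✗ (uses contraction: h ×2; r left unused)
affine ✗ (uses contraction: h ×2)
relevant ✗ (r left unused)
unrestricted ✓ (typability at (T2 → T2 → T1) → T1 is all that's needed)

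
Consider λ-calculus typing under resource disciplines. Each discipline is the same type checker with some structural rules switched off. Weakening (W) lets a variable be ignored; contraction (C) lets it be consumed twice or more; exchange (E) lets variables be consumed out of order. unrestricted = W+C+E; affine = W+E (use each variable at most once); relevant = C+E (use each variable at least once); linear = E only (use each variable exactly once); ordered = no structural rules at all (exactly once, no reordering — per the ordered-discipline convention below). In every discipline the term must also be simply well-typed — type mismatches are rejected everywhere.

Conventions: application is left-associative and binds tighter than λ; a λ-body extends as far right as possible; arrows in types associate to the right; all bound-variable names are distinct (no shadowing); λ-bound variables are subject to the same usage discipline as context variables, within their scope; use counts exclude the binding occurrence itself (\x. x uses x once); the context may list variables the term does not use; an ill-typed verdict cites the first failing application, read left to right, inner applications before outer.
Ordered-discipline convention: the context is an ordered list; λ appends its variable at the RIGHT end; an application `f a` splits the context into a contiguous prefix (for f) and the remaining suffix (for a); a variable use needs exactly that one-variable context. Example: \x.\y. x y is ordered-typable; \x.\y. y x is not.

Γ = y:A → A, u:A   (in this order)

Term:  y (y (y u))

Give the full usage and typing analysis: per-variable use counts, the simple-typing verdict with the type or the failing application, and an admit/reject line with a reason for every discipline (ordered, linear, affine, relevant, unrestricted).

use counts: y: 3×; u: 1×
order of uses: y, y, y, u
typing: ✓ — A
ordered: ✗, repeated use of y ×3
linear: ✗, repeated use of y ×3
affine: ✗, repeated use of y ×3
relevant: ✓, every one of y, u appears
unrestricted: ✓, typability at A is all that's needed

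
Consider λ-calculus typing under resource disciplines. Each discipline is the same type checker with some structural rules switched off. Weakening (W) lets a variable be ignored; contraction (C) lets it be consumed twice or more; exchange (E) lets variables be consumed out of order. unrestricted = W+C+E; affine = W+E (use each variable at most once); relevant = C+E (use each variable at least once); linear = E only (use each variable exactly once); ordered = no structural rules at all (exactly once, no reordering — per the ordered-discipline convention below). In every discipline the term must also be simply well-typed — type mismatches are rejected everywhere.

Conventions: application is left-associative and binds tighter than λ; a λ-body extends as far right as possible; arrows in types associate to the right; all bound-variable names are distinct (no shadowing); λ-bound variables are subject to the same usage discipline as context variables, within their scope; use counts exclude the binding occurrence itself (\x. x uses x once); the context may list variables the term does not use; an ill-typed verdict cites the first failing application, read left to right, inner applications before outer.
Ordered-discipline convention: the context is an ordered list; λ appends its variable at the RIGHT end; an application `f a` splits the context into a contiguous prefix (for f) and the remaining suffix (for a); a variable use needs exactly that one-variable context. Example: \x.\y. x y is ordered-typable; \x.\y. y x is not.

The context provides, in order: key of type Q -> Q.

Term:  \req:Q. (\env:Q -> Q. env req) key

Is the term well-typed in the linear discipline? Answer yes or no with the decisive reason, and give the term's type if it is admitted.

yes — single use per variable (key, req, env); term : Q -> Q
counts: key: 1; req [bound]: 1; env [bound]: 1
uses in reading order: env, req, key
typing: ✓ — Q -> Q
summary: ordered ✗ | linear ✓ | affine ✓ | relevant ✓ | unrestricted ✓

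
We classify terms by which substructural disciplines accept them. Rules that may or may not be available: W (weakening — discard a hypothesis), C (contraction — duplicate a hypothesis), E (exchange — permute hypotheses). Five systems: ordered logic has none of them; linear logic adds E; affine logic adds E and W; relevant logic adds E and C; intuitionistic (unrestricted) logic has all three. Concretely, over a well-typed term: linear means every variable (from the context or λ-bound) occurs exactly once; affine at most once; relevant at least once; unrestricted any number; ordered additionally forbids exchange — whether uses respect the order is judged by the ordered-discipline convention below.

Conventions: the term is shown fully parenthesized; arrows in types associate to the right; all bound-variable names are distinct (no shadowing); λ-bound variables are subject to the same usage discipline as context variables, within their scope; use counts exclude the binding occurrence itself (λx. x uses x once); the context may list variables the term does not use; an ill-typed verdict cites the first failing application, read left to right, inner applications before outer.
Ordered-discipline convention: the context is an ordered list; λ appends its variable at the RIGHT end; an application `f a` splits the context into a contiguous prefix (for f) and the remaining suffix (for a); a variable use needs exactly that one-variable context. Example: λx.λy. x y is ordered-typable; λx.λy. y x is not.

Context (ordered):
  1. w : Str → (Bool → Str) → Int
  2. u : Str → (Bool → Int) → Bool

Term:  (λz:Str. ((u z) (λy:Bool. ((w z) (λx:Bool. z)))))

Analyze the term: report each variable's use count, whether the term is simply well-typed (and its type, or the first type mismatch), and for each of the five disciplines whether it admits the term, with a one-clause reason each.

counts: w=1, u=1, z [bound]=3, y [bound]=0, x [bound]=0
use order (left to right): u, z, w, z, z
typing: well-typed at Str → Bool
ordered ✗ (repeated use of z ×3; y, x never used (weakening))
linear ✗ (repeated use of z ×3; y, x never used (weakening))
affine ✗ (repeated use of z ×3)
relevant ✗ (y, x never used (weakening))
unrestricted ✓ (type-checks (Str → Bool) and nothing is barred)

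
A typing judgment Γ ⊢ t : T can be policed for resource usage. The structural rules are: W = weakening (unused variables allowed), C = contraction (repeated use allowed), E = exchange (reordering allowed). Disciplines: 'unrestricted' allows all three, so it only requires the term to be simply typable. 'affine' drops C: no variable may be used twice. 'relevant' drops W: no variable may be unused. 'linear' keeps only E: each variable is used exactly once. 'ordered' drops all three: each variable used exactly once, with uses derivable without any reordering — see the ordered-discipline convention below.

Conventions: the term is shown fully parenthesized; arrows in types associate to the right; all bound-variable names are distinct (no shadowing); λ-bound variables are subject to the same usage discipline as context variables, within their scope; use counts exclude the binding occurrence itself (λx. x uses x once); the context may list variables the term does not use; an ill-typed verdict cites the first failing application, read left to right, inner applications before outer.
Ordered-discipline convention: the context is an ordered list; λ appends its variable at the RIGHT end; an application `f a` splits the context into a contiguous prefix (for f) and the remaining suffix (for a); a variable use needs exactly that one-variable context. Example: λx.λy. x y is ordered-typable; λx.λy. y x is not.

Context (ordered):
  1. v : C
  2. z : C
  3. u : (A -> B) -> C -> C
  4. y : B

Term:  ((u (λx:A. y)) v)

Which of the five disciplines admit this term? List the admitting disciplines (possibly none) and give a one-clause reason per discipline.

admitting disciplines: affine, unrestricted
variable uses: v: 1×, z: 0×, u: 1×, y: 1×, x (bound): 0×
order of uses: u, y, v
typing: well-typed at C
ordered: ✗, needs weakening: z, x unused
linear: ✗, needs weakening: z, x unused
affine: ✓, at most one use each (v, z, u, y, x)
relevant: ✗, needs weakening: z, x unused
unrestricted: ✓, type-checks (C) and nothing is barred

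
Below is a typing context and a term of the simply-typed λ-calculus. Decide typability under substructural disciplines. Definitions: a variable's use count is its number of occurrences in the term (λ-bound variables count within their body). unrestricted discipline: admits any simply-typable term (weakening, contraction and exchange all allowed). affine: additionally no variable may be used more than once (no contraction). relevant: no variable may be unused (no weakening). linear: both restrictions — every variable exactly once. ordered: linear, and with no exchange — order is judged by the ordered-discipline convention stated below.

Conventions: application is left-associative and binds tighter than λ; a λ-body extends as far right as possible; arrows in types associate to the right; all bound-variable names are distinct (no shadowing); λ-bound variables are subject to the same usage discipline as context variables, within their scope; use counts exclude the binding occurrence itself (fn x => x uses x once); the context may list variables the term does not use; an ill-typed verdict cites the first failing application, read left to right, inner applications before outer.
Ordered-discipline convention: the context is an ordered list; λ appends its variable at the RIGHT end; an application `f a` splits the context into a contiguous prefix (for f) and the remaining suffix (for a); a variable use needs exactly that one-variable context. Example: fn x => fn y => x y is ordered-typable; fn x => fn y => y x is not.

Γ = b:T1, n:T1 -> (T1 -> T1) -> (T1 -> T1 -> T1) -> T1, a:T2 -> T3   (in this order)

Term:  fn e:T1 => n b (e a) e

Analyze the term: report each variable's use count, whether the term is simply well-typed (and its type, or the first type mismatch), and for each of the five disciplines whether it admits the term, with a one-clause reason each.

variable uses: b ×1, n ×1, a ×1, e [bound] ×2
left-to-right use order: n, b, e, a, e
typing: ill-typed: can't apply a value of type T1
ordered: ✗, not simply typable
linear: ✗, fails simple typing
affine: ✗, a type mismatch blocks all five
relevant: ✗, the type mismatch rejects it
unrestricted: ✗, not simply typable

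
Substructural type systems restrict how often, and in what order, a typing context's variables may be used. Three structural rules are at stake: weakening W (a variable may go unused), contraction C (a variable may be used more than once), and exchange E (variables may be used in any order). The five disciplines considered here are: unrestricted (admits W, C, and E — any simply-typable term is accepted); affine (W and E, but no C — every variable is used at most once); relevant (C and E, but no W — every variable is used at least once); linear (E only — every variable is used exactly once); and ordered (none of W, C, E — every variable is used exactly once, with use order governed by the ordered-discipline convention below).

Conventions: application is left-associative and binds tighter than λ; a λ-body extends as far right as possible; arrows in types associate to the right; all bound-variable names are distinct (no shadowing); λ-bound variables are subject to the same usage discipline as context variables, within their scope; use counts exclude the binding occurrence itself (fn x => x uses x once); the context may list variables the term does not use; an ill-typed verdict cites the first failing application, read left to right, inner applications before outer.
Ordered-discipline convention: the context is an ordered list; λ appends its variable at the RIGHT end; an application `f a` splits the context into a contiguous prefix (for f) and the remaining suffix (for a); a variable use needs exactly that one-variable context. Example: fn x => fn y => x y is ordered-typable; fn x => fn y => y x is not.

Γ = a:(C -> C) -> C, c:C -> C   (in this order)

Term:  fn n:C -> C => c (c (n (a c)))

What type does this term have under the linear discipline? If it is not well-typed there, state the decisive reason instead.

not well-typed under linear — uses contraction: c ×3
use counts: a=1, c=3, n (λ-bound)=1
left-to-right use order: c, c, n, a, c
typing: the term checks, with type (C -> C) -> C
across the five disciplines: ordered ✗ · linear ✗ · affine ✗ · relevant ✓ · unrestricted ✓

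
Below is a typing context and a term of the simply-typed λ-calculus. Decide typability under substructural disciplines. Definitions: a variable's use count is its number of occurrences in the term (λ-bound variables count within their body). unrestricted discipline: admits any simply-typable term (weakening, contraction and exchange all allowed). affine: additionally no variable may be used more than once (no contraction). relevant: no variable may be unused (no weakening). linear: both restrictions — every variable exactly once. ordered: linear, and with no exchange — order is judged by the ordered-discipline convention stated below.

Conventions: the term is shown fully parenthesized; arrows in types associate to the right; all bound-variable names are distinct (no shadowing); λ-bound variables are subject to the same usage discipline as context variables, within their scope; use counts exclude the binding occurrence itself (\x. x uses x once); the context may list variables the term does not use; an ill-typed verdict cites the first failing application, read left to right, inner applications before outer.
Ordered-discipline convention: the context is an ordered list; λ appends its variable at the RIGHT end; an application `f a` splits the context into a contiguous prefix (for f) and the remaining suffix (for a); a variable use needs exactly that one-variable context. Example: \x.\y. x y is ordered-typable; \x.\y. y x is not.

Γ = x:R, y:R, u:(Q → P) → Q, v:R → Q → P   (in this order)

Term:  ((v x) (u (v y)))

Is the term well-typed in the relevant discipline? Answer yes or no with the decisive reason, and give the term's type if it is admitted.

yes — none of x, y, u, v goes unused; term : P
variable uses: x: 1×; y: 1×; u: 1×; v: 2×
use order (left to right): v, x, u, v, y
typing: well-typed at P
all disciplines: ordered ✗; linear ✗; affine ✗; relevant ✓; unrestricted ✓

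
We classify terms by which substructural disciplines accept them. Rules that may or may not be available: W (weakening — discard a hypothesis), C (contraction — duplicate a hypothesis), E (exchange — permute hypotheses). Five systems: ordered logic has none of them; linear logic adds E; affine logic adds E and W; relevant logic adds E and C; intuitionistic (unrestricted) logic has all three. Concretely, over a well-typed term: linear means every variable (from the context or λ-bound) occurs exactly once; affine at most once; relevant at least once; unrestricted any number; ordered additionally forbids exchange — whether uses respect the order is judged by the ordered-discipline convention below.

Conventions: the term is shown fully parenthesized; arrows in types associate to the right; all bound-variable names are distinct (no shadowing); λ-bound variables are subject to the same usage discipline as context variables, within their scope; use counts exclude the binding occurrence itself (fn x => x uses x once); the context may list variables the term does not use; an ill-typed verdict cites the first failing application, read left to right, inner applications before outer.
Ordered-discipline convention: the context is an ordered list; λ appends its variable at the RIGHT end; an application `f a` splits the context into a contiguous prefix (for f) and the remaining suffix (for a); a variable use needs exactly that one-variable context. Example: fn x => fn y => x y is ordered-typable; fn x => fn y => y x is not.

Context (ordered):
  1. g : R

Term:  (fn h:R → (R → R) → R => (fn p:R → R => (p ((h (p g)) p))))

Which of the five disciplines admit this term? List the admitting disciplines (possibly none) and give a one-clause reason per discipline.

accepted by: relevant, unrestricted
variable uses: g=1, h (λ-bound)=1, p (λ-bound)=3
order of uses: p, h, p, g, p
typing: well-typed — term : (R → (R → R) → R) → (R → R) → R
ordered: ✗, needs contraction — p ×3
linear: ✗, needs contraction — p ×3
affine: ✗, needs contraction — p ×3
relevant: ✓, every one of g, h, p appears
unrestricted: ✓, typability at (R → (R → R) → R) → (R → R) → R is all that's needed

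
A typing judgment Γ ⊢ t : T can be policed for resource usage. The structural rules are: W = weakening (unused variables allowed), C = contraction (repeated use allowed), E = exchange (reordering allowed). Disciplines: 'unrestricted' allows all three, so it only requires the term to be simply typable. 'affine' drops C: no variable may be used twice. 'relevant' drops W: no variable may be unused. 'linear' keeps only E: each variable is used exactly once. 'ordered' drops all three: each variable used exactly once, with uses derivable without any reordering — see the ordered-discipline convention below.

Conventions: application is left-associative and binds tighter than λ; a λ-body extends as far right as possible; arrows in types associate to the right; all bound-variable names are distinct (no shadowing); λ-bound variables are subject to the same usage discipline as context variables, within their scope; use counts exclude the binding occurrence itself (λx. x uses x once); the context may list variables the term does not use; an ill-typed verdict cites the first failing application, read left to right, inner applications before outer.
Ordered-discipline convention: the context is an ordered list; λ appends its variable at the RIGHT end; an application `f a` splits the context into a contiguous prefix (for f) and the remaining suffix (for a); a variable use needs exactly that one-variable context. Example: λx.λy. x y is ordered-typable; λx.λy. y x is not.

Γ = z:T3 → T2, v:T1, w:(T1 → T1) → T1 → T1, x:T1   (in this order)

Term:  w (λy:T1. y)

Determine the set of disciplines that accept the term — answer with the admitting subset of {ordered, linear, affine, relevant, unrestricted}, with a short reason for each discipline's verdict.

admitted by: affine, unrestricted
counts: z: 0, v: 0, w: 1, x: 0, y (bound): 1
uses in reading order: w, y
typing: well-typed at T1 → T1
ordered: ✗ — z, v, x left unused
linear: ✗ — z, v, x left unused
affine: ✓ — none of z, v, w, x, y used more than once
relevant: ✗ — z, v, x left unused
unrestricted: ✓ — simply typable at T1 → T1; W, C, E all held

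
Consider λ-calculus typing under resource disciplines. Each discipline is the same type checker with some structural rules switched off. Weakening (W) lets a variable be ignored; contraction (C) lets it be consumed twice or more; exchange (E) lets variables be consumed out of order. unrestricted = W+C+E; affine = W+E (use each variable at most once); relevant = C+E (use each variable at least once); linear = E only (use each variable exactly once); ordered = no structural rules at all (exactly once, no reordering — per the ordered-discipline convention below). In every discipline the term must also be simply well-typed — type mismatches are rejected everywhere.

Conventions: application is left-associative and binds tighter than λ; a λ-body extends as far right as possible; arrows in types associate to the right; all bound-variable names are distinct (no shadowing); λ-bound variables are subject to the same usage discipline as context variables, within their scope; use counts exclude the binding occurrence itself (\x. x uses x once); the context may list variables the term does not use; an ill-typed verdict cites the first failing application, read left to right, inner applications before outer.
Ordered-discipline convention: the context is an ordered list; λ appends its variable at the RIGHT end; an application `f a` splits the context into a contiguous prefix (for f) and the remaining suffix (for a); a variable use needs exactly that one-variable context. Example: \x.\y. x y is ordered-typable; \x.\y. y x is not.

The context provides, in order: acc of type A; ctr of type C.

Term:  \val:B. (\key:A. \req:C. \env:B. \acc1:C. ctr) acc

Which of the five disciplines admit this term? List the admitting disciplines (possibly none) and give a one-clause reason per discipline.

admitting disciplines: affine, unrestricted
usage: acc ×1, ctr ×1, val (bound) ×0, key (bound) ×0, req (bound) ×0, env (bound) ×0, acc1 (bound) ×0
order of uses: ctr, acc
typing: the term checks, with type B -> C -> B -> C -> C
ordered ✗ (val, key, req, env, acc1 never used (weakening))
linear ✗ (val, key, req, env, acc1 never used (weakening))
affine ✓ (no duplicate uses among acc, ctr, val, key, req, env, acc1)
relevant ✗ (val, key, req, env, acc1 never used (weakening))
unrestricted ✓ (well-typed at B -> C -> B -> C -> C; no restrictions here)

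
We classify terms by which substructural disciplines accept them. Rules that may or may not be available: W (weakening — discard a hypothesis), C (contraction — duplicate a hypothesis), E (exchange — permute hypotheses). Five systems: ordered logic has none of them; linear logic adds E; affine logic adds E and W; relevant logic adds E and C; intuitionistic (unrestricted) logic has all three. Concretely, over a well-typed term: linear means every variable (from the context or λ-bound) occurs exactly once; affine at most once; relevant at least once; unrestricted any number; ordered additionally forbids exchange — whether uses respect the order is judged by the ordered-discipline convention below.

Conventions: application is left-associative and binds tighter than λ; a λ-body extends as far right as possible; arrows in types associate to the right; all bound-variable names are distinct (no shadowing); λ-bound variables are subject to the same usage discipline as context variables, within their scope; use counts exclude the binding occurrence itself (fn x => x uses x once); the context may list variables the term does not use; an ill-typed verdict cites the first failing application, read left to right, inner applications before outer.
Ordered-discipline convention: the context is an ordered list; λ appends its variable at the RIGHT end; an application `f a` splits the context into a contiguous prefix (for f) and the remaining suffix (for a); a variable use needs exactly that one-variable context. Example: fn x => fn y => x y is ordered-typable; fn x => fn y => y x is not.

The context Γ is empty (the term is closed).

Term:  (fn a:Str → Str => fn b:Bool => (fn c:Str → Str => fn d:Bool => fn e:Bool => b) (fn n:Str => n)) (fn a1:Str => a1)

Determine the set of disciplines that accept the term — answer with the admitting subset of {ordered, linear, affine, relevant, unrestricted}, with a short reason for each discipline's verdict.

admitting disciplines: affine, unrestricted
use counts: a (bound)=0; b (bound)=1; c (bound)=0; d (bound)=0; e (bound)=0; n (bound)=1; a1 (bound)=1
uses in reading order: b, n, a1
typing: ✓ — Bool → Bool → Bool → Bool
ordered: ✗, needs weakening: a, c, d, e unused
linear: ✗, needs weakening: a, c, d, e unused
affine: ✓, at most one use each (a, b, c, d, e, n, a1)
relevant: ✗, needs weakening: a, c, d, e unused
unrestricted: ✓, well-typed at Bool → Bool → Bool → Bool; no restrictions here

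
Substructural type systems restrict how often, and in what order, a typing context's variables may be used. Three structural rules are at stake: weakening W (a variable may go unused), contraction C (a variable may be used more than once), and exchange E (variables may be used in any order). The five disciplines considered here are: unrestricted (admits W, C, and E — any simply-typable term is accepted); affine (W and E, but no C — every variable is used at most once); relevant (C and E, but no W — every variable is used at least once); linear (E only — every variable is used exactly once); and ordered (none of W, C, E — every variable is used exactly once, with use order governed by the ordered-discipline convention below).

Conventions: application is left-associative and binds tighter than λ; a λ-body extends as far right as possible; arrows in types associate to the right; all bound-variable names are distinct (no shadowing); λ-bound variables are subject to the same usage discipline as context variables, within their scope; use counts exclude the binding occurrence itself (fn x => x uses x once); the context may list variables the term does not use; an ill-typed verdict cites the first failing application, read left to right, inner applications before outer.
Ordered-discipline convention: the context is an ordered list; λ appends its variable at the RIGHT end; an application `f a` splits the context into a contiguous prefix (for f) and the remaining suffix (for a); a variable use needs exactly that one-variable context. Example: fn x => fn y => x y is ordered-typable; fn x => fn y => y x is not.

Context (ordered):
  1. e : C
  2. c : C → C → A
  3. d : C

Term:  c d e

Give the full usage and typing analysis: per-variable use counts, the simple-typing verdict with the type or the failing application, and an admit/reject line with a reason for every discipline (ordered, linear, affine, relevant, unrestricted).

usage: e: 1×; c: 1×; d: 1×
left-to-right use order: c, d, e
typing: well-typed at A
ordered: ✗, no ordered split (uses run c, d, e)
linear: ✓, e, c, d: one use apiece
affine: ✓, none of e, c, d used more than once
relevant: ✓, every one of e, c, d appears
unrestricted: ✓, typability at A is all that's needed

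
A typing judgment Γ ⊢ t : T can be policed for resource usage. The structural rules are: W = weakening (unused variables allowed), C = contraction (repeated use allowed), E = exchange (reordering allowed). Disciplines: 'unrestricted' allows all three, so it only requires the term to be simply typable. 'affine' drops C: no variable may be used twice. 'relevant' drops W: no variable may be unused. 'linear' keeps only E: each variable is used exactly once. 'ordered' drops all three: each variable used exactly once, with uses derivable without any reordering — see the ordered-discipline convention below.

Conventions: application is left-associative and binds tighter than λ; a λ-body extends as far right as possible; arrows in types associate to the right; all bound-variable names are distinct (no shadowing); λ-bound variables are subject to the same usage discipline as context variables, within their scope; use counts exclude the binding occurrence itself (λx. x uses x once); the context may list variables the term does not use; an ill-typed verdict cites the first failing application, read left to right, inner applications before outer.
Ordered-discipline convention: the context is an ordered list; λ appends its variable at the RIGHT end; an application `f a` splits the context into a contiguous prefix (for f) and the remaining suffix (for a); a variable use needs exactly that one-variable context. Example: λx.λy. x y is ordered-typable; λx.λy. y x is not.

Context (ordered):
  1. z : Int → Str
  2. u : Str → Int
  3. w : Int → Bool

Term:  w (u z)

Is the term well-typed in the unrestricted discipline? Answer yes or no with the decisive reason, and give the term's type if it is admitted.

no — the type mismatch rejects it
usage: z ×1, u ×1, w ×1
use order (left to right): w, u, z
typing: ill-typed: argument of type Int → Str where Str is required
across the five disciplines: ordered ✗ · linear ✗ · affine ✗ · relevant ✗ · unrestricted ✗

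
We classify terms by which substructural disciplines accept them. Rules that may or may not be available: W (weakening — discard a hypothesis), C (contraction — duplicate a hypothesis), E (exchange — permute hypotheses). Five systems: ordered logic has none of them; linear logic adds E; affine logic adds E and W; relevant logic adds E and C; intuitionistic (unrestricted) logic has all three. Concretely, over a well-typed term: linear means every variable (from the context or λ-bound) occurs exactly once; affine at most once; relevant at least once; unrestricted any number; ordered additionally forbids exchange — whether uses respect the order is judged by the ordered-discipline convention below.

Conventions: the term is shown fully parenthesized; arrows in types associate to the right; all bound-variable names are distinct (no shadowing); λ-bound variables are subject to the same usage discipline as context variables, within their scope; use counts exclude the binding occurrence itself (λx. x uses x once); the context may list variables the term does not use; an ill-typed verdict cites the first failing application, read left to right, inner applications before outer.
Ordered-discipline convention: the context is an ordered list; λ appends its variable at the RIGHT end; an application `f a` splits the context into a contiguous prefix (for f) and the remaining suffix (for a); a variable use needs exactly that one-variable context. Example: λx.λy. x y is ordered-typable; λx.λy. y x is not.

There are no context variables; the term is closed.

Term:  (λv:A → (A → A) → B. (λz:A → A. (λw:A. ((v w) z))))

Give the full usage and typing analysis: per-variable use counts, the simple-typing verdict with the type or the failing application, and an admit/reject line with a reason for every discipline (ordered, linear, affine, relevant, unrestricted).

use counts: v [bound]=1; z [bound]=1; w [bound]=1
use order (left to right): v, w, z
typing: well-typed — term : (A → (A → A) → B) → (A → A) → A → B
ordered ✗ (no contiguous prefix/suffix split fits v, w, z)
linear ✓ (single use per variable (v, z, w))
affine ✓ (at most one use each (v, z, w))
relevant ✓ (every one of v, z, w appears)
unrestricted ✓ (well-typed at (A → (A → A) → B) → (A → A) → A → B; no restrictions here)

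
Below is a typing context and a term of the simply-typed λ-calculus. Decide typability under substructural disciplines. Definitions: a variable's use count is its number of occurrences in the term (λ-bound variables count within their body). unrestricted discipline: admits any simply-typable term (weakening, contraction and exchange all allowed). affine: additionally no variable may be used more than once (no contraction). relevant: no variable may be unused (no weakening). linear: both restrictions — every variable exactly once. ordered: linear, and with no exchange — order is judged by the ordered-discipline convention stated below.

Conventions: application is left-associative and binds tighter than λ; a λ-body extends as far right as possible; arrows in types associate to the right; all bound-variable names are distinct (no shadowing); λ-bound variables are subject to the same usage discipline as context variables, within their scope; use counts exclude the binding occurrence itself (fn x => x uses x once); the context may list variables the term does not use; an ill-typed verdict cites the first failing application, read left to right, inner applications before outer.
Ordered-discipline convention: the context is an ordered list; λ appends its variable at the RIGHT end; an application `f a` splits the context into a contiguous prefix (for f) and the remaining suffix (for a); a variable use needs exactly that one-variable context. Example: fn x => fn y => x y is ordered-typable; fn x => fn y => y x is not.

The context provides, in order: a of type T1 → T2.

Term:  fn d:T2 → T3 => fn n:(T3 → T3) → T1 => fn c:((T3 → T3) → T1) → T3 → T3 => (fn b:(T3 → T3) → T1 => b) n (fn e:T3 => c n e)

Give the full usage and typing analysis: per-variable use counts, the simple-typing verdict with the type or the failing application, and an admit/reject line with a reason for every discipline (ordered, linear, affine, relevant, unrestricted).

use counts: a=0; d (λ-bound)=0; n (λ-bound)=2; c (λ-bound)=1; b (λ-bound)=1; e (λ-bound)=1
order of uses: b, n, c, n, e
typing: the term checks, with type (T2 → T3) → ((T3 → T3) → T1) → (((T3 → T3) → T1) → T3 → T3) → T1
ordered: ✗, n ×2 used more than once (contraction); a, d never used (weakening)
linear: ✗, n ×2 used more than once (contraction); a, d never used (weakening)
affine: ✗, n ×2 used more than once (contraction)
relevant: ✗, a, d never used (weakening)
unrestricted: ✓, type-checks ((T2 → T3) → ((T3 → T3) → T1) → (((T3 → T3) → T1) → T3 → T3) → T1) and nothing is barred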